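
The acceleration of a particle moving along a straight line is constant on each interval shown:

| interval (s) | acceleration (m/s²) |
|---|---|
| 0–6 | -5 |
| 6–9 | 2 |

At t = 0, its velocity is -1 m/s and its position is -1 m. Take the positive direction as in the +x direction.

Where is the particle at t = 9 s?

-181 m

On each constant-a segment, Δv = aΔt and Δx = v₀Δt + ½aΔt²; chain segment to segment.
0–6 s: v starts -1 m/s; Δx = -1·6 + ½·-5·6² = -96 m; v ends -31 m/s.
6–9 s: v starts -31 m/s; Δx = -31·3 + ½·2·3² = -84 m; v ends -25 m/s.
x(9) = -1 + Σ Δx = -181 m.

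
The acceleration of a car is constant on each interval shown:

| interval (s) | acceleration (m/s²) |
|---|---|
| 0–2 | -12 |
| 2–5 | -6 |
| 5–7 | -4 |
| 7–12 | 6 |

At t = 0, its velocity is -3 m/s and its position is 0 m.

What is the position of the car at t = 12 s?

-426 m

On each constant-a segment, Δv = aΔt and Δx = v₀Δt + ½aΔt²; chain segment to segment.
0–2 s: v starts -3 m/s; Δx = -3·2 + ½·-12·2² = -30 m; v ends -27 m/s.
2–5 s: v starts -27 m/s; Δx = -27·3 + ½·-6·3² = -108 m; v ends -45 m/s.
5–7 s: v starts -45 m/s; Δx = -45·2 + ½·-4·2² = -98 m; v ends -53 m/s.
7–12 s: v starts -53 m/s; Δx = -53·5 + ½·6·5² = -190 m; v ends -23 m/s.
x(12) = 0 + Σ Δx = -426 m.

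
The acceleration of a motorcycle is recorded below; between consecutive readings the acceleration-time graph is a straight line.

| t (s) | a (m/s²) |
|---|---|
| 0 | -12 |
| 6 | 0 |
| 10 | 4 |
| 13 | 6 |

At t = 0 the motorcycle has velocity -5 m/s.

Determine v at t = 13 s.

-18 m/s

Δv equals the area under the a-t graph; then v = v₀ + Δv.
0–6 s: ½(-12 + 0)(6) = -36 m/s
6–10 s: ½(0 + 4)(4) = 8 m/s
10–13 s: ½(4 + 6)(3) = 15 m/s
Δv = -13 m/s, so v(13) = -5 + (-13) = -18 m/s.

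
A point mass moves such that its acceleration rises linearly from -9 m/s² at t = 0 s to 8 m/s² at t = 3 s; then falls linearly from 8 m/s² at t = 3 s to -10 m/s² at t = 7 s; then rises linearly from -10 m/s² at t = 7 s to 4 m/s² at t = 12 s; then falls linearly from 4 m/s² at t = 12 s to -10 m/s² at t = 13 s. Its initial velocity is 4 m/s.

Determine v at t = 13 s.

-19.5 m/s

Δv equals the area under the a-t graph; then v = v₀ + Δv.
0–3 s: ½(-9 + 8)(3) = -1.5 m/s
3–7 s: ½(8 + -10)(4) = -4 m/s
7–12 s: ½(-10 + 4)(5) = -15 m/s
12–13 s: ½(4 + -10)(1) = -3 m/s
Δv = -23.5 m/s, so v(13) = 4 + (-23.5) = -19.5 m/s.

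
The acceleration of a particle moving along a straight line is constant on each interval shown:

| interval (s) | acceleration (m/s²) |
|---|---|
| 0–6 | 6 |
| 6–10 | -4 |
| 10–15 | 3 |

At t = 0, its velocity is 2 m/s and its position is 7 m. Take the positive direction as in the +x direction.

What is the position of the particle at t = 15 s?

394.5 m

On each constant-a segment, Δv = aΔt and Δx = v₀Δt + ½aΔt²; chain segment to segment.
0–6 s: v starts 2 m/s; Δx = 2·6 + ½·6·6² = 120 m; v ends 38 m/s.
6–10 s: v starts 38 m/s; Δx = 38·4 + ½·-4·4² = 120 m; v ends 22 m/s.
10–15 s: v starts 22 m/s; Δx = 22·5 + ½·3·5² = 147.5 m; v ends 37 m/s.
x(15) = 7 + Σ Δx = 394.5 m.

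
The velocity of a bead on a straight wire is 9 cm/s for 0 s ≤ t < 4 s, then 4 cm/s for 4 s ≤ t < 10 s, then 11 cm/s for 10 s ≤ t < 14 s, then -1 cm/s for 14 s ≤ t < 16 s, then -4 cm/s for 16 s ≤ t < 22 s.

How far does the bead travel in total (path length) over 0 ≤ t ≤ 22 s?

Total distance travelled is ∫|v| dt — sum the magnitudes of each area piece.
0–4 s: |9| × 4 = 36 cm
4–10 s: |4| × 6 = 24 cm
10–14 s: |11| × 4 = 44 cm
14–16 s: |-1| × 2 = 2 cm
16–22 s: |-4| × 6 = 24 cm
Total distance = 130 cm

130 cm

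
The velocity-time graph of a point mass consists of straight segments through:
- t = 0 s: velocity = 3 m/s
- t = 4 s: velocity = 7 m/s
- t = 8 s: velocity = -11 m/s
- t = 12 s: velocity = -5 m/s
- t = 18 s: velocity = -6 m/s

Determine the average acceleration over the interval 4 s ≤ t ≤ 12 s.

-1.5 m/s²

Average acceleration = Δv/Δt = (-5 − 7)/(12 − 4) = -1.5 m/s².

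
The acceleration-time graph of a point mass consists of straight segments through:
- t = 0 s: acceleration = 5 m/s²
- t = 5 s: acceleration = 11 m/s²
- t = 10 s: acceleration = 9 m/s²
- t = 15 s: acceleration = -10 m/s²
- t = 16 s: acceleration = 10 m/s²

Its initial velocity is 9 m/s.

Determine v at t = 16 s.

Δv equals the area under the a-t graph; then v = v₀ + Δv.
0–5 s: ½(5 + 11)(5) = 40 m/s
5–10 s: ½(11 + 9)(5) = 50 m/s
10–15 s: ½(9 + -10)(5) = -2.5 m/s
15–16 s: ½(-10 + 10)(1) = 0 m/s
Δv = 87.5 m/s, so v(16) = 9 + (87.5) = 96.5 m/s.

96.5 m/s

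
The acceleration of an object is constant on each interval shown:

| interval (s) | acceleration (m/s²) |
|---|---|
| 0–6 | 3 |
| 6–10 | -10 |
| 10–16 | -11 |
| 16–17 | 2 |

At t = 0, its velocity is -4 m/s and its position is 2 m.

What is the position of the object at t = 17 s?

-437 m

On each constant-a segment, Δv = aΔt and Δx = v₀Δt + ½aΔt²; chain segment to segment.
0–6 s: v starts -4 m/s; Δx = -4·6 + ½·3·6² = 30 m; v ends 14 m/s.
6–10 s: v starts 14 m/s; Δx = 14·4 + ½·-10·4² = -24 m; v ends -26 m/s.
10–16 s: v starts -26 m/s; Δx = -26·6 + ½·-11·6² = -354 m; v ends -92 m/s.
16–17 s: v starts -92 m/s; Δx = -92·1 + ½·2·1² = -91 m; v ends -90 m/s.
x(17) = 2 + Σ Δx = -437 m.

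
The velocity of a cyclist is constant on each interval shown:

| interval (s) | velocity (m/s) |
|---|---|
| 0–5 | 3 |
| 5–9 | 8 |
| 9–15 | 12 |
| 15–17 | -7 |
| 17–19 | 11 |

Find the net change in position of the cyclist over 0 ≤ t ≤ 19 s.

127 m

Displacement is the signed area under the v-t curve.
0–5 s: 3 × 5 = 15 m
5–9 s: 8 × 4 = 32 m
9–15 s: 12 × 6 = 72 m
15–17 s: -7 × 2 = -14 m
17–19 s: 11 × 2 = 22 m
Net displacement = 127 m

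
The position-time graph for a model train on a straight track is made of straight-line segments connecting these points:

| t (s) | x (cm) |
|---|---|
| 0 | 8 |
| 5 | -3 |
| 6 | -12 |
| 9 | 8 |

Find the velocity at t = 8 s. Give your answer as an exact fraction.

Velocity is the slope of the x-t graph on 6–9 s: (8 − -12)/(9 − 6) = 20/3 cm/s.

20/3 cm/s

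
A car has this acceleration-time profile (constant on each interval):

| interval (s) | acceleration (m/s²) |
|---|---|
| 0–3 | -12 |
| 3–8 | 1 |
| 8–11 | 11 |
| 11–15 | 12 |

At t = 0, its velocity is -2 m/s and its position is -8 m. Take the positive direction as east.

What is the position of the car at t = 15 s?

-199 m

On each constant-a segment, Δv = aΔt and Δx = v₀Δt + ½aΔt²; chain segment to segment.
0–3 s: v starts -2 m/s; Δx = -2·3 + ½·-12·3² = -60 m; v ends -38 m/s.
3–8 s: v starts -38 m/s; Δx = -38·5 + ½·1·5² = -177.5 m; v ends -33 m/s.
8–11 s: v starts -33 m/s; Δx = -33·3 + ½·11·3² = -49.5 m; v ends 0 m/s.
11–15 s: v starts 0 m/s; Δx = 0·4 + ½·12·4² = 96 m; v ends 48 m/s.
x(15) = -8 + Σ Δx = -199 m.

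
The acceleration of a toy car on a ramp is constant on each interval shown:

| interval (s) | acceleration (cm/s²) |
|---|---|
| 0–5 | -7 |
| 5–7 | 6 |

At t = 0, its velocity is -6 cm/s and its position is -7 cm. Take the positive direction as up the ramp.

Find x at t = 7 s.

On each constant-a segment, Δv = aΔt and Δx = v₀Δt + ½aΔt²; chain segment to segment.
0–5 s: v starts -6 cm/s; Δx = -6·5 + ½·-7·5² = -117.5 cm; v ends -41 cm/s.
5–7 s: v starts -41 cm/s; Δx = -41·2 + ½·6·2² = -70 cm; v ends -29 cm/s.
x(7) = -7 + Σ Δx = -194.5 cm.

-194.5 cm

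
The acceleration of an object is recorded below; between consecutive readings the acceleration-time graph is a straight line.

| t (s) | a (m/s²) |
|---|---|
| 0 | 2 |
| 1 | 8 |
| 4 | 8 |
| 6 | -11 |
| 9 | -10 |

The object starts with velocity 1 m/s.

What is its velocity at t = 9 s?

Δv equals the area under the a-t graph; then v = v₀ + Δv.
0–1 s: ½(2 + 8)(1) = 5 m/s
1–4 s: 8 × 3 = 24 m/s
4–6 s: ½(8 + -11)(2) = -3 m/s
6–9 s: ½(-11 + -10)(3) = -31.5 m/s
Δv = -5.5 m/s, so v(9) = 1 + (-5.5) = -4.5 m/s.

-4.5 m/s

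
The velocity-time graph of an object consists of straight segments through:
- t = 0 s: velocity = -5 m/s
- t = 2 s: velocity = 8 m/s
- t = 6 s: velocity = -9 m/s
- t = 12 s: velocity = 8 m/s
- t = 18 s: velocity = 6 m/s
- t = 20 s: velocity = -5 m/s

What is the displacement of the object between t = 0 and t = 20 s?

41 m

Net displacement equals the area under the velocity-time graph (areas below the axis count negative).
0–2 s: ½(-5 + 8)(2) = 3 m
2–6 s: ½(8 + -9)(4) = -2 m
6–12 s: ½(-9 + 8)(6) = -3 m
12–18 s: ½(8 + 6)(6) = 42 m
18–20 s: ½(6 + -5)(2) = 1 m
Net displacement = 41 m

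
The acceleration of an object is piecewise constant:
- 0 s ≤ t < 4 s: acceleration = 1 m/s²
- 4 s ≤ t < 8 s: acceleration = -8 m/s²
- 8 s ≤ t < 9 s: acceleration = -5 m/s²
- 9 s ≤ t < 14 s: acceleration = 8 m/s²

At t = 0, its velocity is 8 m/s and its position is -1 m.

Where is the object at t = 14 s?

-24.5 m

On each constant-a segment, Δv = aΔt and Δx = v₀Δt + ½aΔt²; chain segment to segment.
0–4 s: v starts 8 m/s; Δx = 8·4 + ½·1·4² = 40 m; v ends 12 m/s.
4–8 s: v starts 12 m/s; Δx = 12·4 + ½·-8·4² = -16 m; v ends -20 m/s.
8–9 s: v starts -20 m/s; Δx = -20·1 + ½·-5·1² = -22.5 m; v ends -25 m/s.
9–14 s: v starts -25 m/s; Δx = -25·5 + ½·8·5² = -25 m; v ends 15 m/s.
x(14) = -1 + Σ Δx = -24.5 m.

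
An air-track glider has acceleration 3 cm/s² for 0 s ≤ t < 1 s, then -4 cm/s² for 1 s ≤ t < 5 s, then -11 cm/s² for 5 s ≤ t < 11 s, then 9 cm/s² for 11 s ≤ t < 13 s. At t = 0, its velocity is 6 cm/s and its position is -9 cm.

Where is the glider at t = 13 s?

-365.5 cm

On each constant-a segment, Δv = aΔt and Δx = v₀Δt + ½aΔt²; chain segment to segment.
0–1 s: v starts 6 cm/s; Δx = 6·1 + ½·3·1² = 7.5 cm; v ends 9 cm/s.
1–5 s: v starts 9 cm/s; Δx = 9·4 + ½·-4·4² = 4 cm; v ends -7 cm/s.
5–11 s: v starts -7 cm/s; Δx = -7·6 + ½·-11·6² = -240 cm; v ends -73 cm/s.
11–13 s: v starts -73 cm/s; Δx = -73·2 + ½·9·2² = -128 cm; v ends -55 cm/s.
x(13) = -9 + Σ Δx = -365.5 cm.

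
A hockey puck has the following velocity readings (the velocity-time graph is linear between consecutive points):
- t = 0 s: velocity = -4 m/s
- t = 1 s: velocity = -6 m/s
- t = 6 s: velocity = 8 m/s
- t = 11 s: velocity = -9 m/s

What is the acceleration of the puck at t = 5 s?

2.8 m/s²

Acceleration is the slope of the v-t graph on 1–6 s: (8 − -6)/(6 − 1) = 2.8 m/s².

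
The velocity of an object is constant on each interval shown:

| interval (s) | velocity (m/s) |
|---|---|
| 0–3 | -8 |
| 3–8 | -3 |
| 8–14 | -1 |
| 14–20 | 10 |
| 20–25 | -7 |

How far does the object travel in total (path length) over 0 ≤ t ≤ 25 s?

140 m

Total distance travelled is ∫|v| dt — sum the magnitudes of each area piece.
0–3 s: |-8| × 3 = 24 m
3–8 s: |-3| × 5 = 15 m
8–14 s: |-1| × 6 = 6 m
14–20 s: |10| × 6 = 60 m
20–25 s: |-7| × 5 = 35 m
Total distance = 140 m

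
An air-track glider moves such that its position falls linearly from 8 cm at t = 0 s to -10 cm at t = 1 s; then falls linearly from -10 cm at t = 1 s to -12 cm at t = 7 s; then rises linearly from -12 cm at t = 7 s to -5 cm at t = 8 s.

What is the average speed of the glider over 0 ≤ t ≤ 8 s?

Average speed = (total path length)/(elapsed time); on a piecewise-linear x-t graph the path length is Σ|Δx|.
0–1 s: |Δx| = |-10 − 8| = 18 cm
1–7 s: |Δx| = |-12 − -10| = 2 cm
7–8 s: |Δx| = |-5 − -12| = 7 cm
Total path = 27 cm; average speed = 27/8 = 3.375 cm/s.

3.375 cm/s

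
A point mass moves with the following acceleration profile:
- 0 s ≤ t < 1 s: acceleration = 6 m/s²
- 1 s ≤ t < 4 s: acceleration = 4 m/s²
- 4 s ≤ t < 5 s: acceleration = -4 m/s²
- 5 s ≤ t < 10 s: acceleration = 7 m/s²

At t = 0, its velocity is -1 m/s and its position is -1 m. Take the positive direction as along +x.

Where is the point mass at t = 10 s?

201.5 m

On each constant-a segment, Δv = aΔt and Δx = v₀Δt + ½aΔt²; chain segment to segment.
0–1 s: v starts -1 m/s; Δx = -1·1 + ½·6·1² = 2 m; v ends 5 m/s.
1–4 s: v starts 5 m/s; Δx = 5·3 + ½·4·3² = 33 m; v ends 17 m/s.
4–5 s: v starts 17 m/s; Δx = 17·1 + ½·-4·1² = 15 m; v ends 13 m/s.
5–10 s: v starts 13 m/s; Δx = 13·5 + ½·7·5² = 152.5 m; v ends 48 m/s.
x(10) = -1 + Σ Δx = 201.5 m.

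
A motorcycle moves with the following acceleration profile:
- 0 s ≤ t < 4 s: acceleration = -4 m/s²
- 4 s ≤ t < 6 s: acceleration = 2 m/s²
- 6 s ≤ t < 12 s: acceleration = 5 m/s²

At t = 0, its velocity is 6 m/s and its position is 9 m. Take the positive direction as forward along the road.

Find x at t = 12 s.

39 m

On each constant-a segment, Δv = aΔt and Δx = v₀Δt + ½aΔt²; chain segment to segment.
0–4 s: v starts 6 m/s; Δx = 6·4 + ½·-4·4² = -8 m; v ends -10 m/s.
4–6 s: v starts -10 m/s; Δx = -10·2 + ½·2·2² = -16 m; v ends -6 m/s.
6–12 s: v starts -6 m/s; Δx = -6·6 + ½·5·6² = 54 m; v ends 24 m/s.
x(12) = 9 + Σ Δx = 39 m.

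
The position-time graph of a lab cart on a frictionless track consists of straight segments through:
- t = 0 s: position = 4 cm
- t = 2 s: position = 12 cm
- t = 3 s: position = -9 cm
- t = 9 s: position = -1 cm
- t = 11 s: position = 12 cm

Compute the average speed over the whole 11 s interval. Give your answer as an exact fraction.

50/11 cm/s

Average speed = (total path length)/(elapsed time); on a piecewise-linear x-t graph the path length is Σ|Δx|.
0–2 s: |Δx| = |12 − 4| = 8 cm
2–3 s: |Δx| = |-9 − 12| = 21 cm
3–9 s: |Δx| = |-1 − -9| = 8 cm
9–11 s: |Δx| = |12 − -1| = 13 cm
Total path = 50 cm; average speed = 50/11 = 50/11 cm/s.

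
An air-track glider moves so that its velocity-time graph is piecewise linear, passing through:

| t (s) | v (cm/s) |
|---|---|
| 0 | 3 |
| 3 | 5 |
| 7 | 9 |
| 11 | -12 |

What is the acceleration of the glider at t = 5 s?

Acceleration is the slope of the v-t graph on 3–7 s: (9 − 5)/(7 − 3) = 1 cm/s².

1 cm/s²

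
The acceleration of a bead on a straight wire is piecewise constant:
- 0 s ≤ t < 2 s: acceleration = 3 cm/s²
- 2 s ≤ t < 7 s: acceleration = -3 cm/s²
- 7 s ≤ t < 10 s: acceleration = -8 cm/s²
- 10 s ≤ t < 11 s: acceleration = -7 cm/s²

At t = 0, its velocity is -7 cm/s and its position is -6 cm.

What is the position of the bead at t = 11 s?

-184 cm

On each constant-a segment, Δv = aΔt and Δx = v₀Δt + ½aΔt²; chain segment to segment.
0–2 s: v starts -7 cm/s; Δx = -7·2 + ½·3·2² = -8 cm; v ends -1 cm/s.
2–7 s: v starts -1 cm/s; Δx = -1·5 + ½·-3·5² = -42.5 cm; v ends -16 cm/s.
7–10 s: v starts -16 cm/s; Δx = -16·3 + ½·-8·3² = -84 cm; v ends -40 cm/s.
10–11 s: v starts -40 cm/s; Δx = -40·1 + ½·-7·1² = -43.5 cm; v ends -47 cm/s.
x(11) = -6 + Σ Δx = -184 cm.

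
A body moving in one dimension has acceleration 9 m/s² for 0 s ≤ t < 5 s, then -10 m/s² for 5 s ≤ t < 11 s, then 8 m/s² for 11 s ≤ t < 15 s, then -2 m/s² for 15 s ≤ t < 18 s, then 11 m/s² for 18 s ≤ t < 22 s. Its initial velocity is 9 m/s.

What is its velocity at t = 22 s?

64 m/s

Δv equals the area under the a-t graph; then v = v₀ + Δv.
0–5 s: 9 × 5 = 45 m/s
5–11 s: -10 × 6 = -60 m/s
11–15 s: 8 × 4 = 32 m/s
15–18 s: -2 × 3 = -6 m/s
18–22 s: 11 × 4 = 44 m/s
Δv = 55 m/s, so v(22) = 9 + (55) = 64 m/s.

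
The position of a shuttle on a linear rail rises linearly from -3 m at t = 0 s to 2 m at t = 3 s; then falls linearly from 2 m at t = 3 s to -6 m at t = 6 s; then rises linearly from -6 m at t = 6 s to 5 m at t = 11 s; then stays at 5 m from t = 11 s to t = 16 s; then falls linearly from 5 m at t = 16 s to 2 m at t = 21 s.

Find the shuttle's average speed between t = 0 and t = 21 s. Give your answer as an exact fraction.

Average speed = (total path length)/(elapsed time); on a piecewise-linear x-t graph the path length is Σ|Δx|.
0–3 s: |Δx| = |2 − -3| = 5 m
3–6 s: |Δx| = |-6 − 2| = 8 m
6–11 s: |Δx| = |5 − -6| = 11 m
11–16 s: |Δx| = |5 − 5| = 0 m
16–21 s: |Δx| = |2 − 5| = 3 m
Total path = 27 m; average speed = 27/21 = 9/7 m/s.

9/7 m/s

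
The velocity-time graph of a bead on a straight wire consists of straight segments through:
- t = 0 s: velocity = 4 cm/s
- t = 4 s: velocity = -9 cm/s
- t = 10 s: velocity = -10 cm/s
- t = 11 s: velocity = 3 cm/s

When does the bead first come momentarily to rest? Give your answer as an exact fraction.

v changes sign on 0–4 s (from 4 to -9); the graph is linear there, so v = 0 at t = 0 + (-4)·(4 − 0)/(-9 − 4) = 16/13 s.

t = 16/13 s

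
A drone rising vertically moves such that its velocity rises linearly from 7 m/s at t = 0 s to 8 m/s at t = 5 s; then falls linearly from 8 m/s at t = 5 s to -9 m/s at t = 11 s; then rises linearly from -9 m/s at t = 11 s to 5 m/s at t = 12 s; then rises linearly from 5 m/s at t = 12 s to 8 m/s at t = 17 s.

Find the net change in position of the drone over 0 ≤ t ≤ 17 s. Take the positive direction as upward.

Displacement is the signed area under the v-t curve.
0–5 s: ½(7 + 8)(5) = 37.5 m
5–11 s: ½(8 + -9)(6) = -3 m
11–12 s: ½(-9 + 5)(1) = -2 m
12–17 s: ½(5 + 8)(5) = 32.5 m
Net displacement = 65 m

65 m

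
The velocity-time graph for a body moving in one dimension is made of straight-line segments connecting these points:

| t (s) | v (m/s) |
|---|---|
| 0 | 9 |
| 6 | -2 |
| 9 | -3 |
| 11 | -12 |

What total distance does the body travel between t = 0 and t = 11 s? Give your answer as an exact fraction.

1005/22 m

Total distance travelled is ∫|v| dt — sum the magnitudes of each area piece.
0–6 s: v = 0 at t = 54/11 s; triangle areas 243/11 + 12/11 = 255/11 m
6–9 s: |½(-2 + -3)(3)| = 7.5 m
9–11 s: |½(-3 + -12)(2)| = 15 m
Total distance = 1005/22 m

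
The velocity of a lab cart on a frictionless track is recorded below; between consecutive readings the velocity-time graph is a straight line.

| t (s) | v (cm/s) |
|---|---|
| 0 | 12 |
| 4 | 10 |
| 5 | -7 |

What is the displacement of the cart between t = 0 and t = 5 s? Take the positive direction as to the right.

Displacement is the signed area under the v-t curve.
0–4 s: ½(12 + 10)(4) = 44 cm
4–5 s: ½(10 + -7)(1) = 1.5 cm
Net displacement = 45.5 cm

45.5 cm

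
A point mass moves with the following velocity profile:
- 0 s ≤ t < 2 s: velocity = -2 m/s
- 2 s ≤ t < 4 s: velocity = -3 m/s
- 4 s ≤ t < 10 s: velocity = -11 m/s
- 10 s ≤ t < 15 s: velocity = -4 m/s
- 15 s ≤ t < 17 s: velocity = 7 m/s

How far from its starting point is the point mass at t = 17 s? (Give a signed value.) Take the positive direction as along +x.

-82 m

Net displacement equals the area under the velocity-time graph (areas below the axis count negative).
0–2 s: -2 × 2 = -4 m
2–4 s: -3 × 2 = -6 m
4–10 s: -11 × 6 = -66 m
10–15 s: -4 × 5 = -20 m
15–17 s: 7 × 2 = 14 m
Net displacement = -82 m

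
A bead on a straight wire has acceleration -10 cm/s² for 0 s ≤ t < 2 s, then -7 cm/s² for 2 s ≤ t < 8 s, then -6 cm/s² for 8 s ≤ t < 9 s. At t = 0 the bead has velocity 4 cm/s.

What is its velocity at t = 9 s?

Δv equals the area under the a-t graph; then v = v₀ + Δv.
0–2 s: -10 × 2 = -20 cm/s
2–8 s: -7 × 6 = -42 cm/s
8–9 s: -6 × 1 = -6 cm/s
Δv = -68 cm/s, so v(9) = 4 + (-68) = -64 cm/s.

-64 cm/s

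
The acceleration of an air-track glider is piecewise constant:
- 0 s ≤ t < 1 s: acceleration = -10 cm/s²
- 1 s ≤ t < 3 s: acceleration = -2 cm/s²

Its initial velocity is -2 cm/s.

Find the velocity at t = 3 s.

Δv equals the area under the a-t graph; then v = v₀ + Δv.
0–1 s: -10 × 1 = -10 cm/s
1–3 s: -2 × 2 = -4 cm/s
Δv = -14 cm/s, so v(3) = -2 + (-14) = -16 cm/s.

-16 cm/s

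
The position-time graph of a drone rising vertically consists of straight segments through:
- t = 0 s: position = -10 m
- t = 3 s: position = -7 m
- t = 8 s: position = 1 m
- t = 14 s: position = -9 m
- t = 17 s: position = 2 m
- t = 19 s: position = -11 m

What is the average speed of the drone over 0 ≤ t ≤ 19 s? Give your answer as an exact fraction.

45/19 m/s

Average speed = (total path length)/(elapsed time); on a piecewise-linear x-t graph the path length is Σ|Δx|.
0–3 s: |Δx| = |-7 − -10| = 3 m
3–8 s: |Δx| = |1 − -7| = 8 m
8–14 s: |Δx| = |-9 − 1| = 10 m
14–17 s: |Δx| = |2 − -9| = 11 m
17–19 s: |Δx| = |-11 − 2| = 13 m
Total path = 45 m; average speed = 45/19 = 45/19 m/s.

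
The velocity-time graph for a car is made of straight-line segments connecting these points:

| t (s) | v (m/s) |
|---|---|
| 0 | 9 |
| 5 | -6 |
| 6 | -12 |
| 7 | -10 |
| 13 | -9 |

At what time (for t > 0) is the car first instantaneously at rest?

v changes sign on 0–5 s (from 9 to -6); the graph is linear there, so v = 0 at t = 0 + (-9)·(5 − 0)/(-6 − 9) = 3 s.

t = 3 s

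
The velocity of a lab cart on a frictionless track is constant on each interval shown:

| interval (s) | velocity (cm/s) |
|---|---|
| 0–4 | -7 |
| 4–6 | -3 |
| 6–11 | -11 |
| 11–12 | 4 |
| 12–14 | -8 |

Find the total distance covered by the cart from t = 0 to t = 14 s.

Total distance travelled is ∫|v| dt — sum the magnitudes of each area piece.
0–4 s: |-7| × 4 = 28 cm
4–6 s: |-3| × 2 = 6 cm
6–11 s: |-11| × 5 = 55 cm
11–12 s: |4| × 1 = 4 cm
12–14 s: |-8| × 2 = 16 cm
Total distance = 109 cm

109 cm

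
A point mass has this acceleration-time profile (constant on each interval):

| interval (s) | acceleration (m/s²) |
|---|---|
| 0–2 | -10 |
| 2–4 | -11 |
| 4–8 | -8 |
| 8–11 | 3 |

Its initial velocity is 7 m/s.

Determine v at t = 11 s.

-58 m/s

Δv equals the area under the a-t graph; then v = v₀ + Δv.
0–2 s: -10 × 2 = -20 m/s
2–4 s: -11 × 2 = -22 m/s
4–8 s: -8 × 4 = -32 m/s
8–11 s: 3 × 3 = 9 m/s
Δv = -65 m/s, so v(11) = 7 + (-65) = -58 m/s.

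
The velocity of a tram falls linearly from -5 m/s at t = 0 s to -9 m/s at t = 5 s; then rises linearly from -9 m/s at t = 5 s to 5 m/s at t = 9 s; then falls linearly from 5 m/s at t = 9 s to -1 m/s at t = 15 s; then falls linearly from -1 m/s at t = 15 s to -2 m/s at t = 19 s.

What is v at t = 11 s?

3 m/s

On 9–15 s the graph is linear from 5 to -1 m/s: v(11) = 5 + (-1 − 5)·(11 − 9)/(15 − 9) = 3 m/s.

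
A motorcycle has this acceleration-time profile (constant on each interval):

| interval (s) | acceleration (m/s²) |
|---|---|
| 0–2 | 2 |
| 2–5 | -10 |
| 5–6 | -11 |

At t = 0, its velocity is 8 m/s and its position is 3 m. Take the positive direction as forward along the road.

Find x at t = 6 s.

On each constant-a segment, Δv = aΔt and Δx = v₀Δt + ½aΔt²; chain segment to segment.
0–2 s: v starts 8 m/s; Δx = 8·2 + ½·2·2² = 20 m; v ends 12 m/s.
2–5 s: v starts 12 m/s; Δx = 12·3 + ½·-10·3² = -9 m; v ends -18 m/s.
5–6 s: v starts -18 m/s; Δx = -18·1 + ½·-11·1² = -23.5 m; v ends -29 m/s.
x(6) = 3 + Σ Δx = -9.5 m.

-9.5 m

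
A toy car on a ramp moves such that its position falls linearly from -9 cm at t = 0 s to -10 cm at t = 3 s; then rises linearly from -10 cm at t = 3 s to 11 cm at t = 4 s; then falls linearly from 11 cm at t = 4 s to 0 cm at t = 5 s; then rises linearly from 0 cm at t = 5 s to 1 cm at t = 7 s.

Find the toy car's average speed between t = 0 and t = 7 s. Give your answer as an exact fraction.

34/7 cm/s

Average speed = (total path length)/(elapsed time); on a piecewise-linear x-t graph the path length is Σ|Δx|.
0–3 s: |Δx| = |-10 − -9| = 1 cm
3–4 s: |Δx| = |11 − -10| = 21 cm
4–5 s: |Δx| = |0 − 11| = 11 cm
5–7 s: |Δx| = |1 − 0| = 1 cm
Total path = 34 cm; average speed = 34/7 = 34/7 cm/s.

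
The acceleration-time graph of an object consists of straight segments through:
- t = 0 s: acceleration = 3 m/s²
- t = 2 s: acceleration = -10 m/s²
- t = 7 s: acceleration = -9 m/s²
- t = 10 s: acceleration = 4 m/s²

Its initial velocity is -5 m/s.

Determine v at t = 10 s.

Δv equals the area under the a-t graph; then v = v₀ + Δv.
0–2 s: ½(3 + -10)(2) = -7 m/s
2–7 s: ½(-10 + -9)(5) = -47.5 m/s
7–10 s: ½(-9 + 4)(3) = -7.5 m/s
Δv = -62 m/s, so v(10) = -5 + (-62) = -67 m/s.

-67 m/s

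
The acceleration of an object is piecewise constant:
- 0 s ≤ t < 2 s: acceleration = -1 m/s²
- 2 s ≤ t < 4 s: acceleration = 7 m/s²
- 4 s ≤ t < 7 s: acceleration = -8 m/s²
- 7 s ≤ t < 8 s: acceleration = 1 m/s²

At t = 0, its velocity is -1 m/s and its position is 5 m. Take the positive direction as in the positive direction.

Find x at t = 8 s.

On each constant-a segment, Δv = aΔt and Δx = v₀Δt + ½aΔt²; chain segment to segment.
0–2 s: v starts -1 m/s; Δx = -1·2 + ½·-1·2² = -4 m; v ends -3 m/s.
2–4 s: v starts -3 m/s; Δx = -3·2 + ½·7·2² = 8 m; v ends 11 m/s.
4–7 s: v starts 11 m/s; Δx = 11·3 + ½·-8·3² = -3 m; v ends -13 m/s.
7–8 s: v starts -13 m/s; Δx = -13·1 + ½·1·1² = -12.5 m; v ends -12 m/s.
x(8) = 5 + Σ Δx = -6.5 m.

-6.5 m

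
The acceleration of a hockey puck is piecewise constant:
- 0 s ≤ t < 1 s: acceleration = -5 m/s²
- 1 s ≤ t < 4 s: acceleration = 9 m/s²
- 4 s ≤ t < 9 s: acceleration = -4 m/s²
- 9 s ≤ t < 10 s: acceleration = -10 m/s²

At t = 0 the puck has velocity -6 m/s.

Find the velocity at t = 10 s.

-14 m/s

Δv equals the area under the a-t graph; then v = v₀ + Δv.
0–1 s: -5 × 1 = -5 m/s
1–4 s: 9 × 3 = 27 m/s
4–9 s: -4 × 5 = -20 m/s
9–10 s: -10 × 1 = -10 m/s
Δv = -8 m/s, so v(10) = -6 + (-8) = -14 m/s.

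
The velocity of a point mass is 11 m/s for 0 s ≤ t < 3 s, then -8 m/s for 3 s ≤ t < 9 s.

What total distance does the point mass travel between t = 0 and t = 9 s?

81 m

Distance (not displacement) is the total path length: add the absolute areas under v-t.
0–3 s: |11| × 3 = 33 m
3–9 s: |-8| × 6 = 48 m
Total distance = 81 m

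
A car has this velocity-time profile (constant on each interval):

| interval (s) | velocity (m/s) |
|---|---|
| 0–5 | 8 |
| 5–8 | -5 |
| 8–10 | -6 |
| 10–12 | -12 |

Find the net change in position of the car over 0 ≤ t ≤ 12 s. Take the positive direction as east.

-11 m

Net displacement equals the area under the velocity-time graph (areas below the axis count negative).
0–5 s: 8 × 5 = 40 m
5–8 s: -5 × 3 = -15 m
8–10 s: -6 × 2 = -12 m
10–12 s: -12 × 2 = -24 m
Net displacement = -11 m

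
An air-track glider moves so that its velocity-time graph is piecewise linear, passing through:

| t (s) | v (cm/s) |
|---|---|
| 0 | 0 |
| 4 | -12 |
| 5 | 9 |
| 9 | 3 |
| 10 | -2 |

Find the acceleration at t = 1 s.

-3 cm/s²

Acceleration is the slope of the v-t graph on 0–4 s: (-12 − 0)/(4 − 0) = -3 cm/s².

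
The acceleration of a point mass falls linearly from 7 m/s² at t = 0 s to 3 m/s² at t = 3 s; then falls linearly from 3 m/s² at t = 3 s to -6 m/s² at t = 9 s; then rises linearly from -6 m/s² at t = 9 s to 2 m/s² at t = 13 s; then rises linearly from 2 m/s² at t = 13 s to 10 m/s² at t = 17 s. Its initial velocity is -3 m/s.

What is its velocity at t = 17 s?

19 m/s

Δv equals the area under the a-t graph; then v = v₀ + Δv.
0–3 s: ½(7 + 3)(3) = 15 m/s
3–9 s: ½(3 + -6)(6) = -9 m/s
9–13 s: ½(-6 + 2)(4) = -8 m/s
13–17 s: ½(2 + 10)(4) = 24 m/s
Δv = 22 m/s, so v(17) = -3 + (22) = 19 m/s.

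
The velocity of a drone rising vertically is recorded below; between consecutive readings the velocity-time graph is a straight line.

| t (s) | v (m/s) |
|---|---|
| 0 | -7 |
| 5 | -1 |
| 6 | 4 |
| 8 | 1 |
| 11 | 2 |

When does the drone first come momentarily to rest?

v changes sign on 5–6 s (from -1 to 4); the graph is linear there, so v = 0 at t = 5 + (1)·(6 − 5)/(4 − -1) = 5.2 s.

t = 5.2 s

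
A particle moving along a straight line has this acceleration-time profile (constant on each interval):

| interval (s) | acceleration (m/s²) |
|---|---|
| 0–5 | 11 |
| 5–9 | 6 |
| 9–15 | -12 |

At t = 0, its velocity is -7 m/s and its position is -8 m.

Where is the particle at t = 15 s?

On each constant-a segment, Δv = aΔt and Δx = v₀Δt + ½aΔt²; chain segment to segment.
0–5 s: v starts -7 m/s; Δx = -7·5 + ½·11·5² = 102.5 m; v ends 48 m/s.
5–9 s: v starts 48 m/s; Δx = 48·4 + ½·6·4² = 240 m; v ends 72 m/s.
9–15 s: v starts 72 m/s; Δx = 72·6 + ½·-12·6² = 216 m; v ends 0 m/s.
x(15) = -8 + Σ Δx = 550.5 m.

550.5 m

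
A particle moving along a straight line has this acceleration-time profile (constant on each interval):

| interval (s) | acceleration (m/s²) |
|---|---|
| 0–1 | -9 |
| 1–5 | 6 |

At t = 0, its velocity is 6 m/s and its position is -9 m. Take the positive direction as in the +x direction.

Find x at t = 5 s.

On each constant-a segment, Δv = aΔt and Δx = v₀Δt + ½aΔt²; chain segment to segment.
0–1 s: v starts 6 m/s; Δx = 6·1 + ½·-9·1² = 1.5 m; v ends -3 m/s.
1–5 s: v starts -3 m/s; Δx = -3·4 + ½·6·4² = 36 m; v ends 21 m/s.
x(5) = -9 + Σ Δx = 28.5 m.

28.5 m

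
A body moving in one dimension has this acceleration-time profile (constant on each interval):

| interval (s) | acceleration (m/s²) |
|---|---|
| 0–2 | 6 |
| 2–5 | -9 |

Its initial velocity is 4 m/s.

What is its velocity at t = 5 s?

-11 m/s

Δv equals the area under the a-t graph; then v = v₀ + Δv.
0–2 s: 6 × 2 = 12 m/s
2–5 s: -9 × 3 = -27 m/s
Δv = -15 m/s, so v(5) = 4 + (-15) = -11 m/s.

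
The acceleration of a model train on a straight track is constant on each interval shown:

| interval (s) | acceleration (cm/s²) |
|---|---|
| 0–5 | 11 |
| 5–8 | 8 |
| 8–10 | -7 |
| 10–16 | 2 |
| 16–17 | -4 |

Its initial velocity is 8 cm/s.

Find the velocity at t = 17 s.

Δv equals the area under the a-t graph; then v = v₀ + Δv.
0–5 s: 11 × 5 = 55 cm/s
5–8 s: 8 × 3 = 24 cm/s
8–10 s: -7 × 2 = -14 cm/s
10–16 s: 2 × 6 = 12 cm/s
16–17 s: -4 × 1 = -4 cm/s
Δv = 73 cm/s, so v(17) = 8 + (73) = 81 cm/s.

81 cm/s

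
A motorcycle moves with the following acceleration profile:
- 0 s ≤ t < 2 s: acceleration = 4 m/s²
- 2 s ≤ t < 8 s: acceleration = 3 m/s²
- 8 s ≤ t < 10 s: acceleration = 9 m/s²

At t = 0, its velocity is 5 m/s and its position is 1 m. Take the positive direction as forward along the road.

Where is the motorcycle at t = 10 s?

On each constant-a segment, Δv = aΔt and Δx = v₀Δt + ½aΔt²; chain segment to segment.
0–2 s: v starts 5 m/s; Δx = 5·2 + ½·4·2² = 18 m; v ends 13 m/s.
2–8 s: v starts 13 m/s; Δx = 13·6 + ½·3·6² = 132 m; v ends 31 m/s.
8–10 s: v starts 31 m/s; Δx = 31·2 + ½·9·2² = 80 m; v ends 49 m/s.
x(10) = 1 + Σ Δx = 231 m.

231 m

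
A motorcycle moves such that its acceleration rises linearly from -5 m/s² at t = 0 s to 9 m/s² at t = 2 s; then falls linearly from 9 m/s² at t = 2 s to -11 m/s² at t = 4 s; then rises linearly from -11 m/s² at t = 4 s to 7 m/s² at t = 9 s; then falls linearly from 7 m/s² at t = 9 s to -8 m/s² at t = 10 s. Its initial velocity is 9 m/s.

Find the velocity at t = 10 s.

0.5 m/s

Δv equals the area under the a-t graph; then v = v₀ + Δv.
0–2 s: ½(-5 + 9)(2) = 4 m/s
2–4 s: ½(9 + -11)(2) = -2 m/s
4–9 s: ½(-11 + 7)(5) = -10 m/s
9–10 s: ½(7 + -8)(1) = -0.5 m/s
Δv = -8.5 m/s, so v(10) = 9 + (-8.5) = 0.5 m/s.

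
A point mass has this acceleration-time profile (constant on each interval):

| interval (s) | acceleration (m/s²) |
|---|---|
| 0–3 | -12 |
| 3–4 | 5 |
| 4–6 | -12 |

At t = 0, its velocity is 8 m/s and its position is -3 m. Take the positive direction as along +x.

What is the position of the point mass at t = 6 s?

On each constant-a segment, Δv = aΔt and Δx = v₀Δt + ½aΔt²; chain segment to segment.
0–3 s: v starts 8 m/s; Δx = 8·3 + ½·-12·3² = -30 m; v ends -28 m/s.
3–4 s: v starts -28 m/s; Δx = -28·1 + ½·5·1² = -25.5 m; v ends -23 m/s.
4–6 s: v starts -23 m/s; Δx = -23·2 + ½·-12·2² = -70 m; v ends -47 m/s.
x(6) = -3 + Σ Δx = -128.5 m.

-128.5 m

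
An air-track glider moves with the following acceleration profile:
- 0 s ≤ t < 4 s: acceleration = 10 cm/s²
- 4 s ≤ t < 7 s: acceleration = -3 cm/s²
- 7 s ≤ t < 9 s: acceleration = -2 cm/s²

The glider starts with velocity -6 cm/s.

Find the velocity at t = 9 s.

Δv equals the area under the a-t graph; then v = v₀ + Δv.
0–4 s: 10 × 4 = 40 cm/s
4–7 s: -3 × 3 = -9 cm/s
7–9 s: -2 × 2 = -4 cm/s
Δv = 27 cm/s, so v(9) = -6 + (27) = 21 cm/s.

21 cm/s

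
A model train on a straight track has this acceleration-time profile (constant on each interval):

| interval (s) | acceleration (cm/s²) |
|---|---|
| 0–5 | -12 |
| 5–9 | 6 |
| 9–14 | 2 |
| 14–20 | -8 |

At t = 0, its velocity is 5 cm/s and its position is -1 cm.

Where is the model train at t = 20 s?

On each constant-a segment, Δv = aΔt and Δx = v₀Δt + ½aΔt²; chain segment to segment.
0–5 s: v starts 5 cm/s; Δx = 5·5 + ½·-12·5² = -125 cm; v ends -55 cm/s.
5–9 s: v starts -55 cm/s; Δx = -55·4 + ½·6·4² = -172 cm; v ends -31 cm/s.
9–14 s: v starts -31 cm/s; Δx = -31·5 + ½·2·5² = -130 cm; v ends -21 cm/s.
14–20 s: v starts -21 cm/s; Δx = -21·6 + ½·-8·6² = -270 cm; v ends -69 cm/s.
x(20) = -1 + Σ Δx = -698 cm.

-698 cm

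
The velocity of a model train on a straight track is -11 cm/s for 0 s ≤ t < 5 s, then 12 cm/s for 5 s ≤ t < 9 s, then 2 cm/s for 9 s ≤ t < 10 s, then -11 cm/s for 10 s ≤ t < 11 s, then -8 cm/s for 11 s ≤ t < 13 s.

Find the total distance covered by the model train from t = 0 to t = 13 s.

132 cm

Total distance travelled is ∫|v| dt — sum the magnitudes of each area piece.
0–5 s: |-11| × 5 = 55 cm
5–9 s: |12| × 4 = 48 cm
9–10 s: |2| × 1 = 2 cm
10–11 s: |-11| × 1 = 11 cm
11–13 s: |-8| × 2 = 16 cm
Total distance = 132 cm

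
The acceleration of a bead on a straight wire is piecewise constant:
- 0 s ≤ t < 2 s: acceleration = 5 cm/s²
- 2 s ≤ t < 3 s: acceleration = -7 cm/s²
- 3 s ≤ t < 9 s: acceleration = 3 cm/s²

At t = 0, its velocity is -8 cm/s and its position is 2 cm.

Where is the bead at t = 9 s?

18.5 cm

On each constant-a segment, Δv = aΔt and Δx = v₀Δt + ½aΔt²; chain segment to segment.
0–2 s: v starts -8 cm/s; Δx = -8·2 + ½·5·2² = -6 cm; v ends 2 cm/s.
2–3 s: v starts 2 cm/s; Δx = 2·1 + ½·-7·1² = -1.5 cm; v ends -5 cm/s.
3–9 s: v starts -5 cm/s; Δx = -5·6 + ½·3·6² = 24 cm; v ends 13 cm/s.
x(9) = 2 + Σ Δx = 18.5 cm.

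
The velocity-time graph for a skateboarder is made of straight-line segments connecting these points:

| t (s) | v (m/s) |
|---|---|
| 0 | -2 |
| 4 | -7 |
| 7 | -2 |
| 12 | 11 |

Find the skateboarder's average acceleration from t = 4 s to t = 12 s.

2.25 m/s²

Average acceleration = Δv/Δt = (11 − -7)/(12 − 4) = 2.25 m/s².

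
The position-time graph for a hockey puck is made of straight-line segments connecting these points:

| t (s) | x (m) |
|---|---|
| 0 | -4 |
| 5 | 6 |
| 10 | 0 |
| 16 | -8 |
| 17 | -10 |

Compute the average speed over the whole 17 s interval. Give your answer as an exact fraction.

Average speed = (total path length)/(elapsed time); on a piecewise-linear x-t graph the path length is Σ|Δx|.
0–5 s: |Δx| = |6 − -4| = 10 m
5–10 s: |Δx| = |0 − 6| = 6 m
10–16 s: |Δx| = |-8 − 0| = 8 m
16–17 s: |Δx| = |-10 − -8| = 2 m
Total path = 26 m; average speed = 26/17 = 26/17 m/s.

26/17 m/s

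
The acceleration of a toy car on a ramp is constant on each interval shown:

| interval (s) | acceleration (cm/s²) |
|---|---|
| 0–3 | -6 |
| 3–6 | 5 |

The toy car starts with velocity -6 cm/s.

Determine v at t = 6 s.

Δv equals the area under the a-t graph; then v = v₀ + Δv.
0–3 s: -6 × 3 = -18 cm/s
3–6 s: 5 × 3 = 15 cm/s
Δv = -3 cm/s, so v(6) = -6 + (-3) = -9 cm/s.

-9 cm/s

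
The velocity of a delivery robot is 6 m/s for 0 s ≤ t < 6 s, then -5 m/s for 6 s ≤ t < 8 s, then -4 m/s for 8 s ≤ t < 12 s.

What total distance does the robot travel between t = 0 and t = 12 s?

Distance (not displacement) is the total path length: add the absolute areas under v-t.
0–6 s: |6| × 6 = 36 m
6–8 s: |-5| × 2 = 10 m
8–12 s: |-4| × 4 = 16 m
Total distance = 62 m

62 m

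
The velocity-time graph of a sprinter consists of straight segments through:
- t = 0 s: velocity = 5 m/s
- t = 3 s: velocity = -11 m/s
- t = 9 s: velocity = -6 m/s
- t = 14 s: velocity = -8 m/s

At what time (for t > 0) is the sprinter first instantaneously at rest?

t = 0.9375 s

v changes sign on 0–3 s (from 5 to -11); the graph is linear there, so v = 0 at t = 0 + (-5)·(3 − 0)/(-11 − 5) = 0.9375 s.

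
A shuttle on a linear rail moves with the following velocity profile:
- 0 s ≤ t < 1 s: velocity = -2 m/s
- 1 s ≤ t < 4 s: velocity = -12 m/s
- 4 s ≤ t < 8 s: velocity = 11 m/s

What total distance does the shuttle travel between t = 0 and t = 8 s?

82 m

Total distance travelled is ∫|v| dt — sum the magnitudes of each area piece.
0–1 s: |-2| × 1 = 2 m
1–4 s: |-12| × 3 = 36 m
4–8 s: |11| × 4 = 44 m
Total distance = 82 m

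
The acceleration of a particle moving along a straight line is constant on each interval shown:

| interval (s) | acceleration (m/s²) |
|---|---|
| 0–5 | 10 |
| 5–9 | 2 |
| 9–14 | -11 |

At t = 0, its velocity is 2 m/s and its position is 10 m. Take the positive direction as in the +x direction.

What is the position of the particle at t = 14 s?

On each constant-a segment, Δv = aΔt and Δx = v₀Δt + ½aΔt²; chain segment to segment.
0–5 s: v starts 2 m/s; Δx = 2·5 + ½·10·5² = 135 m; v ends 52 m/s.
5–9 s: v starts 52 m/s; Δx = 52·4 + ½·2·4² = 224 m; v ends 60 m/s.
9–14 s: v starts 60 m/s; Δx = 60·5 + ½·-11·5² = 162.5 m; v ends 5 m/s.
x(14) = 10 + Σ Δx = 531.5 m.

531.5 m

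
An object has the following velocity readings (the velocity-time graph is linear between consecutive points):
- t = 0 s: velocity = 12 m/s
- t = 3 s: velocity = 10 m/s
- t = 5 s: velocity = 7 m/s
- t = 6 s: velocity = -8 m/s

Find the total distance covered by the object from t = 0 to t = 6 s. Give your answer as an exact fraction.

Distance (not displacement) is the total path length: add the absolute areas under v-t.
0–3 s: |½(12 + 10)(3)| = 33 m
3–5 s: |½(10 + 7)(2)| = 17 m
5–6 s: v = 0 at t = 82/15 s; triangle areas 49/30 + 32/15 = 113/30 m
Total distance = 1613/30 m

1613/30 m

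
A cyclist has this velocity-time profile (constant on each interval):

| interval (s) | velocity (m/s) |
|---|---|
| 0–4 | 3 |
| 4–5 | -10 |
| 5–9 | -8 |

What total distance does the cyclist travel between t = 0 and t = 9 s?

54 m

Distance (not displacement) is the total path length: add the absolute areas under v-t.
0–4 s: |3| × 4 = 12 m
4–5 s: |-10| × 1 = 10 m
5–9 s: |-8| × 4 = 32 m
Total distance = 54 m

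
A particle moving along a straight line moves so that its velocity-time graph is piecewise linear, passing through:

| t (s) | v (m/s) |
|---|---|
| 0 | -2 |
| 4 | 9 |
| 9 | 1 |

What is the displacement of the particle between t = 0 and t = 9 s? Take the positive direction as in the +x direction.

Displacement is the signed area under the v-t curve.
0–4 s: ½(-2 + 9)(4) = 14 m
4–9 s: ½(9 + 1)(5) = 25 m
Net displacement = 39 m

39 m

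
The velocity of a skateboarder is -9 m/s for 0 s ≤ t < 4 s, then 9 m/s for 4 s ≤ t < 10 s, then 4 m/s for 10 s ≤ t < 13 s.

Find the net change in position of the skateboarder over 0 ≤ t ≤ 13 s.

30 m

Net displacement equals the area under the velocity-time graph (areas below the axis count negative).
0–4 s: -9 × 4 = -36 m
4–10 s: 9 × 6 = 54 m
10–13 s: 4 × 3 = 12 m
Net displacement = 30 m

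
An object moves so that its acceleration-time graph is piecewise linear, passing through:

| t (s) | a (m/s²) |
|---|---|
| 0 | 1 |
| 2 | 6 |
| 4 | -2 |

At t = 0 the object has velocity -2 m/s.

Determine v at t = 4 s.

9 m/s

Δv equals the area under the a-t graph; then v = v₀ + Δv.
0–2 s: ½(1 + 6)(2) = 7 m/s
2–4 s: ½(6 + -2)(2) = 4 m/s
Δv = 11 m/s, so v(4) = -2 + (11) = 9 m/s.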